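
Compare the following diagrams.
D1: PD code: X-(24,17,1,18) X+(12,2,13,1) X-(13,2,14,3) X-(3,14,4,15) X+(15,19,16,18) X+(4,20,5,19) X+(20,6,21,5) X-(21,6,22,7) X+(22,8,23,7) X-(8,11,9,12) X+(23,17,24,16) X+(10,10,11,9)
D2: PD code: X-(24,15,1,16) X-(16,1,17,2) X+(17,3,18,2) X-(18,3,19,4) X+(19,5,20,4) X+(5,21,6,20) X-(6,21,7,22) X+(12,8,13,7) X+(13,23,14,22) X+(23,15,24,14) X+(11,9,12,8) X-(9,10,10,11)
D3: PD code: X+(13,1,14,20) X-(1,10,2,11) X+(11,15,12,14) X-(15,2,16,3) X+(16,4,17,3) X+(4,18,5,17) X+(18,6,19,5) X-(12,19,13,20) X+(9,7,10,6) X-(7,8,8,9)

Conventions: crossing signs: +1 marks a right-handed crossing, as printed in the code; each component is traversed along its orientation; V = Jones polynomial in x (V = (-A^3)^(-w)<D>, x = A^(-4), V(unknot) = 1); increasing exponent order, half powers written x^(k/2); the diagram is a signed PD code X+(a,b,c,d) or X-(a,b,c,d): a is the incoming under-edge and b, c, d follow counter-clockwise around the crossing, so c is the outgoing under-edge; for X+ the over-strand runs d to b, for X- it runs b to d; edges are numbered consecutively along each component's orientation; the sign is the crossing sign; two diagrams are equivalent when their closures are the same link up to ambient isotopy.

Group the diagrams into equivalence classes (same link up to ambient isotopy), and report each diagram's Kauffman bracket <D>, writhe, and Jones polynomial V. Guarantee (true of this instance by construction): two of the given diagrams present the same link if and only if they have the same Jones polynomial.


classes: {D1, D2, D3}
V(D1) = 1  [12 crossings, <D> = A^6, w = +2]
D2 (bracket A^6; 12 crossings at w = +2): V = 1
V(D3) = 1  (w +2, c 10, <D> = A^6)
insight: one V(x) for all 3 diagrams — one class (guaranteed)


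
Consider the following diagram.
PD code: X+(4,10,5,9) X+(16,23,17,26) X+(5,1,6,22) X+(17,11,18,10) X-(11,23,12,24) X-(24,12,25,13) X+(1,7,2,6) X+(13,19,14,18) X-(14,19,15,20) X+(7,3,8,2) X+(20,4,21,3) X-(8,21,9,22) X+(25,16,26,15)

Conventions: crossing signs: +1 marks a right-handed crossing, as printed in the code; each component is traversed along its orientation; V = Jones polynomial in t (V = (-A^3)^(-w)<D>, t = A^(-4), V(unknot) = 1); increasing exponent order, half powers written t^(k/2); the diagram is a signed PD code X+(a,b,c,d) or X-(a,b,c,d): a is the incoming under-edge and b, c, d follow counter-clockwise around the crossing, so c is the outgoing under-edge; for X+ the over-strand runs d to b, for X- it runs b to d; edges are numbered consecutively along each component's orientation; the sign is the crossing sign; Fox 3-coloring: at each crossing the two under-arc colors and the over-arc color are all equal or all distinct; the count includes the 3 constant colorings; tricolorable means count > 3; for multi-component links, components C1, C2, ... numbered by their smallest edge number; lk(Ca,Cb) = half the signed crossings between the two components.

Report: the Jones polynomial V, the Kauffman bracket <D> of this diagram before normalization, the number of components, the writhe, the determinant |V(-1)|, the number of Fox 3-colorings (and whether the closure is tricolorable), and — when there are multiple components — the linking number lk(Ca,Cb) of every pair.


V(t) = -t^(1/2) - t^(5/2) - t^(7/2) + t^(13/2)
bracket: -A^-11 + A + A^5 + A^13, w = +5
2 components, writhe +5, over 13 crossings
lk(C1,C2) = 0
det 0, colorings 9 of 3^13 — tricolorable
observation: every pair of the 2 components has lk = 0


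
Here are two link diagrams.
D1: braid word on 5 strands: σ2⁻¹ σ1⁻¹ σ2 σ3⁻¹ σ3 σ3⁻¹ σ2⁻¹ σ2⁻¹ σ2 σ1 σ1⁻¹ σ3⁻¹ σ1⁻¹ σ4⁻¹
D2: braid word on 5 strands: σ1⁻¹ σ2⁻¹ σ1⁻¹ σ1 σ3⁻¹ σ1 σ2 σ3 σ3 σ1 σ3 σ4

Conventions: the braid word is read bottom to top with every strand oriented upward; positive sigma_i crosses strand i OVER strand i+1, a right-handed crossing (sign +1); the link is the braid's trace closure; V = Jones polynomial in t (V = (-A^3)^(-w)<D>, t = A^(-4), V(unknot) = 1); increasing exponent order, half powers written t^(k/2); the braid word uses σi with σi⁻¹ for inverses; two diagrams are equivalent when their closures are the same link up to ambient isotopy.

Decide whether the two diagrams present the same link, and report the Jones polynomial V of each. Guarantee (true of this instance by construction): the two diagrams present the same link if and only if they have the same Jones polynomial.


equivalent: no
D1 (bracket A^-14 + A^-6 - A^-2; 14 crossings at w = -6): V = -t^-4 + t^-3 + t^-1
D2 (bracket -A^-4 + 1 + A^8; 12 crossings at w = +4): V = t + t^3 - t^4
key observation: comparing 2 Jones polynomials yields 2 groups


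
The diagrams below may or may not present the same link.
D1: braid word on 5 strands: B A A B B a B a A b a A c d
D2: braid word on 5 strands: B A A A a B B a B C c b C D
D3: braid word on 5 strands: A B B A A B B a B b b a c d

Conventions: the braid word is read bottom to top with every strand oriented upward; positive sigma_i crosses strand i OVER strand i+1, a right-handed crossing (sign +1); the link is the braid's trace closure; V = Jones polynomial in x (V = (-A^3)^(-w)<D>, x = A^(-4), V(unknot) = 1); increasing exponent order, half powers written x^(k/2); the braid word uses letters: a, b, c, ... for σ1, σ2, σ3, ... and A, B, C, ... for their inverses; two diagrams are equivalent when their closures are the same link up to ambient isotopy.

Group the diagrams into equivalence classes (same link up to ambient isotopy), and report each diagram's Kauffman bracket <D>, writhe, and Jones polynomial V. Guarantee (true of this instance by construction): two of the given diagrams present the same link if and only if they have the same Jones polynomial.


equivalence classes: {D1, D2, D3}
D1 (bracket A^-2 - A^2 + 2A^6 - A^10 + A^14 - A^18; 14 crossings at w = -2): V = -x^-6 + x^-5 - x^-4 + 2x^-3 - x^-2 + x^-1
D2 (bracket A^-14 - A^-10 + 2A^-6 - A^-2 + A^2 - A^6; 14 crossings at w = -6): V = -x^-6 + x^-5 - x^-4 + 2x^-3 - x^-2 + x^-1
D3 (bracket A^-2 - A^2 + 2A^6 - A^10 + A^14 - A^18; 14 crossings at w = -2): V = -x^-6 + x^-5 - x^-4 + 2x^-3 - x^-2 + x^-1
key observation: one V(x) for all 3 diagrams — one class (guaranteed)


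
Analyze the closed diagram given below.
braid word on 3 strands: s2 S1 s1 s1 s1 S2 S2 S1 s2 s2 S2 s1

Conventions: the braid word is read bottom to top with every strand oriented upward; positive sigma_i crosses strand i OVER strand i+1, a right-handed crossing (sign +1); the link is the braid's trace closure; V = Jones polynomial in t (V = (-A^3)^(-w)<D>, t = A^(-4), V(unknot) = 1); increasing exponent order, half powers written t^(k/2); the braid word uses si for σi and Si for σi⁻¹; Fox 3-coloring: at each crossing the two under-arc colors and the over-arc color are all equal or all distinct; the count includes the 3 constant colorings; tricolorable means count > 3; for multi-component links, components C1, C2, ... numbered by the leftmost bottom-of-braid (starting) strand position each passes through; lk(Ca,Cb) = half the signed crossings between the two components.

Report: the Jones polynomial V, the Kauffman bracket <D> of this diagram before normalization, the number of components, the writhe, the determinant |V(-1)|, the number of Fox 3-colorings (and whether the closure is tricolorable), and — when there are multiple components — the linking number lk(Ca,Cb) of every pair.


V(t) = t + t^3 - t^4
bracket: -A^-10 + A^-6 + A^2, w = +2
1 component, writhe +2, over 12 crossings
det 3, colorings 9 of 3^12 — tricolorable
observation: the span of V is 3, forcing >= 3 crossings in any diagram


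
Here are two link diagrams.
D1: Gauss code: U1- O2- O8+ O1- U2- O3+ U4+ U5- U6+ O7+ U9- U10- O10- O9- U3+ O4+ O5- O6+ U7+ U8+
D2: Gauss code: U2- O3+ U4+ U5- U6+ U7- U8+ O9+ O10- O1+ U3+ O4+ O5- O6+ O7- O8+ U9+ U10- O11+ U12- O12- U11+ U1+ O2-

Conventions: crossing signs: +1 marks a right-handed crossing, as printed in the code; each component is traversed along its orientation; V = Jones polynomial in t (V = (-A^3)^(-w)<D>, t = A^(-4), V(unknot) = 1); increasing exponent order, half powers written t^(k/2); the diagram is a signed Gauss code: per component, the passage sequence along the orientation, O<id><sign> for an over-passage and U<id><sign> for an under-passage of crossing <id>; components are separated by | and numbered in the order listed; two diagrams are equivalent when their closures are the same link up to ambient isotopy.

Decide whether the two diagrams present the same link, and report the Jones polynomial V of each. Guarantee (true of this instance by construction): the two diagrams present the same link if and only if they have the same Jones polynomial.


same link: yes
V(D1) = t + t^3 - t^4  [10 crossings, <D> = -A^-16 + A^-12 + A^-4, w = 0]
V(D2) = t + t^3 - t^4  (w +2, c 12, <D> = -A^-10 + A^-6 + A^2)
note: from 10 to 12 crossings by R-moves: one link, two diagrams


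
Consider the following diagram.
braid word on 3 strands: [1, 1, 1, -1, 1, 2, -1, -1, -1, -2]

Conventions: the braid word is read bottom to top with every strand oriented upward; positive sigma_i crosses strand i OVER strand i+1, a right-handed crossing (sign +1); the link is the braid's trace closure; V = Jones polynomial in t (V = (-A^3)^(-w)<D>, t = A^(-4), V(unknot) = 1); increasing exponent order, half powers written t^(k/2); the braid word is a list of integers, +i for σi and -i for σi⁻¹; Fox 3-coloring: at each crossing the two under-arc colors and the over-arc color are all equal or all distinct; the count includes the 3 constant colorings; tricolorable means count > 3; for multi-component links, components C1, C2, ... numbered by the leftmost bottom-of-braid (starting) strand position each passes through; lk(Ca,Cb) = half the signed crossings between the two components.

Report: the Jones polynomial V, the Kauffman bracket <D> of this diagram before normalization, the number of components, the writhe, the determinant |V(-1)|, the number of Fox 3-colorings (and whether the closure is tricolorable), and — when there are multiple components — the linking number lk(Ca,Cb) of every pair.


V = -t^-3 + t^-2 - t^-1 + 3 - t + t^2 - t^3
<D> = -A^-12 + A^-8 - A^-4 + 3 - A^4 + A^8 - A^12 (w = 0)
1 component over 10 crossings, w = 0
27 Fox colorings among 3^10, |V(-1)| = 9: tricolorable
why: V is palindromic (span 6, det 9): t -> 1/t fixes it; necessary, not sufficient, for amphichirality


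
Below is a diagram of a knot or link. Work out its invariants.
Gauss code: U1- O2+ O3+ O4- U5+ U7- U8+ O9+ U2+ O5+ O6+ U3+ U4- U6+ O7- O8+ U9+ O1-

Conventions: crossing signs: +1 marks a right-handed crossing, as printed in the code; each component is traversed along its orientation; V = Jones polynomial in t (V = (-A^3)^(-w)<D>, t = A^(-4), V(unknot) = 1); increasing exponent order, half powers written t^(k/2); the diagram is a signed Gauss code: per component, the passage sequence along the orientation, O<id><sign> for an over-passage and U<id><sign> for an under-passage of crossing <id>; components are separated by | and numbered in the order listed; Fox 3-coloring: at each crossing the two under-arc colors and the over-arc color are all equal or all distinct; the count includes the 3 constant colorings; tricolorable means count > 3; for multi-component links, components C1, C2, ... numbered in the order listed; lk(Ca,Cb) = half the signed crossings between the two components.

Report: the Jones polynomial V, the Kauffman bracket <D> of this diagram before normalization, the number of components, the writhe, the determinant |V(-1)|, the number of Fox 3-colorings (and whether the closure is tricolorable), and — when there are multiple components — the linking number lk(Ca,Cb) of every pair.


Jones polynomial: V(t) = t + t^3 - t^4
<D> = A^-7 - A^-3 - A^5; writhe +3
components 1, writhe +3 (9 crossings)
3-colorings: 9 of 3^9, det 3 — tricolorable
note: w = +3 shifts under R1 moves; the (-A^3)^(-3) factor cancels that in V


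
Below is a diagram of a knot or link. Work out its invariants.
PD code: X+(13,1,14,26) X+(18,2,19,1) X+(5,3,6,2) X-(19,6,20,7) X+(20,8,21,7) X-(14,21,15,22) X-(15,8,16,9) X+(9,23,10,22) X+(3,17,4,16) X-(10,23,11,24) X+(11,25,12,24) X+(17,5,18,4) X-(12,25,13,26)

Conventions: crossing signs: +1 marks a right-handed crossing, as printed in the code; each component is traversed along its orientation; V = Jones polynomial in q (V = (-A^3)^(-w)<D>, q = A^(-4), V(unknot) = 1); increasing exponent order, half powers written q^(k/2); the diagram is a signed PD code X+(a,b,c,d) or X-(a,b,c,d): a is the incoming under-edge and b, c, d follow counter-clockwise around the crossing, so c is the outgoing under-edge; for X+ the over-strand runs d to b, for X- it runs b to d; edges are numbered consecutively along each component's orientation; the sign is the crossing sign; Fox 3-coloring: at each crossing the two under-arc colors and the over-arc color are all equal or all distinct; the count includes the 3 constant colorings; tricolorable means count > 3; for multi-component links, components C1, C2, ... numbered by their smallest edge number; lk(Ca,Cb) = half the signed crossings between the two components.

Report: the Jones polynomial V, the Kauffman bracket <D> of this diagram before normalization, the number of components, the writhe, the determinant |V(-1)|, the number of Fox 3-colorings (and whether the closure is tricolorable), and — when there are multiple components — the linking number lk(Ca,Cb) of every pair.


V(q) = q + q^3 - q^4
bracket: A^-7 - A^-3 - A^5, w = +3
1 component, writhe +3, over 13 crossings
det 3, colorings 9 of 3^13 — tricolorable
observation: |V(-1)| = 3: so tricolorable, since 3 divides 3


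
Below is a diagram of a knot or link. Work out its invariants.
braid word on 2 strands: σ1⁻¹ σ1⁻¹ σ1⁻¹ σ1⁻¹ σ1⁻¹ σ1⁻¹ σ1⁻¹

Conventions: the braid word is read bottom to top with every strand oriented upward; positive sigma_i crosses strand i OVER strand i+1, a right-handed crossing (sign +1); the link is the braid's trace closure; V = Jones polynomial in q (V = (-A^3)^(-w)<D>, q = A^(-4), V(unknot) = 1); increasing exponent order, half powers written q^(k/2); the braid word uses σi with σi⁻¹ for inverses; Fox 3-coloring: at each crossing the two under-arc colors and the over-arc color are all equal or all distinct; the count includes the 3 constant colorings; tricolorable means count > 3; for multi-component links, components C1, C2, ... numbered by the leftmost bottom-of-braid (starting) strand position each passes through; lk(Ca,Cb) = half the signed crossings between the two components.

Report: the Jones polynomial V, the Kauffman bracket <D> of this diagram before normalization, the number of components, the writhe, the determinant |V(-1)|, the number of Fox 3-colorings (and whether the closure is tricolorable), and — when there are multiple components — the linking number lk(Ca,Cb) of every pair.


V = -q^-10 + q^-9 - q^-8 + q^-7 - q^-6 + q^-5 + q^-3
<D> = -A^-9 - A^-1 + A^3 - A^7 + A^11 - A^15 + A^19 (w = -7)
1 component over 7 crossings, w = -7
3 Fox colorings among 3^7, |V(-1)| = 7: not tricolorable
why: V spans 7 powers of q: at least 7 crossings in any diagram


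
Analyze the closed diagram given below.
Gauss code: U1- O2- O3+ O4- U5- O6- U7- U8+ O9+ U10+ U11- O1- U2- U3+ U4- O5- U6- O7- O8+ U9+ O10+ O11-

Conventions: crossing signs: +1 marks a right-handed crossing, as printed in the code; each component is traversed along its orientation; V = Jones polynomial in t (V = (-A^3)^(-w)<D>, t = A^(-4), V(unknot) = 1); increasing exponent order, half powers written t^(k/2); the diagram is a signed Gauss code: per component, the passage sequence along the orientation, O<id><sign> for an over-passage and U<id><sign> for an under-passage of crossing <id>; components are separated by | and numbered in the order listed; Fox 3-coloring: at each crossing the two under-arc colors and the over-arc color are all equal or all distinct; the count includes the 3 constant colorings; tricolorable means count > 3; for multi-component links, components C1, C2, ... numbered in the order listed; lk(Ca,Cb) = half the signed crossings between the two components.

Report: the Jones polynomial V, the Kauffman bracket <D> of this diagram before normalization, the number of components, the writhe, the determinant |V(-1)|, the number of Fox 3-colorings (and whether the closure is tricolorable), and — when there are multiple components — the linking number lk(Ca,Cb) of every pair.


V = -t^-4 + t^-3 + t^-1
<D> = -A^-5 - A^3 + A^7 (w = -3)
1 component over 11 crossings, w = -3
9 Fox colorings among 3^11, |V(-1)| = 3: tricolorable
why: the span of V is 3, forcing >= 3 crossings in any diagram


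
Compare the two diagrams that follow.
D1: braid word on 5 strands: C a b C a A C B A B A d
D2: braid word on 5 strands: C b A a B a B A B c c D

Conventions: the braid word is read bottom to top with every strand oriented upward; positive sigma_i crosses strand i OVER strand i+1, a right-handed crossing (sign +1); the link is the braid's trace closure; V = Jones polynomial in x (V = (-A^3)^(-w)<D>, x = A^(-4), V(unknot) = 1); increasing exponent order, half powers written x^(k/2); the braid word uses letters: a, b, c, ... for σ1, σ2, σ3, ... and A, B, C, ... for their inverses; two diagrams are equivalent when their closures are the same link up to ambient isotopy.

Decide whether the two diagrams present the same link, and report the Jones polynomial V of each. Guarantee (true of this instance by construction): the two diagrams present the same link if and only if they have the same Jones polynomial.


equivalent: no
V(D1) = -x^-6 + x^-5 - x^-4 + 2x^-3 - x^-2 + x^-1  (w -4, c 12, <D> = A^-8 - A^-4 + 2 - A^4 + A^8 - A^12)
V(D2) = 1  (w -2, c 12, <D> = A^-6)
why: V(x) takes 2 values over 2 diagrams, fixing the grouping


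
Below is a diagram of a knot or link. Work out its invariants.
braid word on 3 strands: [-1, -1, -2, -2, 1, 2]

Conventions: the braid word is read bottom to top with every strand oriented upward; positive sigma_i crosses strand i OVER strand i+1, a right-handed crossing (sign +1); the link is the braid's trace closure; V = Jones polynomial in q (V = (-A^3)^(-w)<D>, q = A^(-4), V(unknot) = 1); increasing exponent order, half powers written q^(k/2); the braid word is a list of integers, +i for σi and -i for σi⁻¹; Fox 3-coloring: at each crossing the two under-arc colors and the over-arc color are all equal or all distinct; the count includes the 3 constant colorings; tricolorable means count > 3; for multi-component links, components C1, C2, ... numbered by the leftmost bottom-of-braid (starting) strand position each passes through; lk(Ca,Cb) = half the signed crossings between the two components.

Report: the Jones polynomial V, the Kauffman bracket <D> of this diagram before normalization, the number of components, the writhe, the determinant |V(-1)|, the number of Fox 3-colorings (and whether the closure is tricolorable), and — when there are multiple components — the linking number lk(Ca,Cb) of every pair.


V(q) = -q^-4 + q^-3 + q^-1
bracket: A^-2 + A^6 - A^10, w = -2
1 component, writhe -2, over 6 crossings
det 3, colorings 9 of 3^6 — tricolorable
observation: det 3 = |V(-1)|; divisible by 3, so tricolorable


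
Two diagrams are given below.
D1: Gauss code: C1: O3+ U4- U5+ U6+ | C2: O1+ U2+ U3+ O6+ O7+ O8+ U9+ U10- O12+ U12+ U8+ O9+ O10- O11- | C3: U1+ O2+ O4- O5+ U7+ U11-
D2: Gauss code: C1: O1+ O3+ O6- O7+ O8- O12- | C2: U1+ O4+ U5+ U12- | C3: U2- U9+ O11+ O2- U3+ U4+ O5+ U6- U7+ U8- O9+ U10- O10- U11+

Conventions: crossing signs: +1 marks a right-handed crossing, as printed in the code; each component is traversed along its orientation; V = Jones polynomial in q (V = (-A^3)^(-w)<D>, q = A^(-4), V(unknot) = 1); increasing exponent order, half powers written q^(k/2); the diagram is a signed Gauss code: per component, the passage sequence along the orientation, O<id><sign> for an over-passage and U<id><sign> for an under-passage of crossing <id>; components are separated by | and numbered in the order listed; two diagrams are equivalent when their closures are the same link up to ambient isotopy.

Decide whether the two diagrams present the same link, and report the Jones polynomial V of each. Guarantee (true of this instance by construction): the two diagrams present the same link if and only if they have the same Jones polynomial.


equivalent: no
V(D1) = q + 2q^3 + q^5  (w +6, c 12, <D> = A^-2 + 2A^6 + A^14)
V(D2) = 1 + q + q^2 + q^3  [12 crossings, <D> = A^-6 + A^-2 + A^2 + A^6, w = +2]
key observation: comparing 2 Jones polynomials yields 2 groups


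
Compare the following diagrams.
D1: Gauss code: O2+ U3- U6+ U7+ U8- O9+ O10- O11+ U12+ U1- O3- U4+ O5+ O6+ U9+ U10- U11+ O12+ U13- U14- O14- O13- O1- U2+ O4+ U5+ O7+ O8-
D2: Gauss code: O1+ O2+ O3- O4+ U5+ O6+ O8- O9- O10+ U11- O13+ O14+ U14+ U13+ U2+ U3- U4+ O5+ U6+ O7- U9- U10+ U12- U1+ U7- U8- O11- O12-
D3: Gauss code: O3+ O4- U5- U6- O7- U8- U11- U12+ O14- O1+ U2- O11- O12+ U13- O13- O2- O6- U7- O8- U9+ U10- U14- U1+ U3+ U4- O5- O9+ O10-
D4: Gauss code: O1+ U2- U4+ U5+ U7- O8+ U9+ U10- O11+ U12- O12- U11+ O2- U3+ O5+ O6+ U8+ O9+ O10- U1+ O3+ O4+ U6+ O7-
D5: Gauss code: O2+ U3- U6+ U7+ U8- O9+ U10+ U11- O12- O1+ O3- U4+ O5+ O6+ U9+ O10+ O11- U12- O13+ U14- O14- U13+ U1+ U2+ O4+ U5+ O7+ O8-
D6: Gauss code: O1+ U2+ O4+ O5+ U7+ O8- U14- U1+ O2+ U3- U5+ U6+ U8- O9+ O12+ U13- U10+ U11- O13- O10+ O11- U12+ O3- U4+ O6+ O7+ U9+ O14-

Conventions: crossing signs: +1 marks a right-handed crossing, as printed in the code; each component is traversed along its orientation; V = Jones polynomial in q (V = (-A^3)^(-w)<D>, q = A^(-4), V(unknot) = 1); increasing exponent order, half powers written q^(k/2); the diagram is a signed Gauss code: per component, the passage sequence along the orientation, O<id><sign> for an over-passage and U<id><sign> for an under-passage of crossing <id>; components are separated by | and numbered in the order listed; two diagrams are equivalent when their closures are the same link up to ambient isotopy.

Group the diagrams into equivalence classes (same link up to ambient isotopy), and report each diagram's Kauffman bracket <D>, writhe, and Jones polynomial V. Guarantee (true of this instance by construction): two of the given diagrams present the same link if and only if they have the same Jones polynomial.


grouping into links: {D1, D4, D5, D6} | {D2} | {D3}
V(D1) = q - q^2 + 2q^3 - q^4 + q^5 - q^6  (w +2, c 14, <D> = -A^-18 + A^-14 - A^-10 + 2A^-6 - A^-2 + A^2)
V(D2) = 1  (w +2, c 14, <D> = A^6)
V(D3) = -q^-4 + q^-3 + q^-1  (w -6, c 14, <D> = A^-14 + A^-6 - A^-2)
V(D4) = q - q^2 + 2q^3 - q^4 + q^5 - q^6  (w +4, c 12, <D> = -A^-12 + A^-8 - A^-4 + 2 - A^4 + A^8)
D5 (bracket -A^-12 + A^-8 - A^-4 + 2 - A^4 + A^8; 14 crossings at w = +4): V = q - q^2 + 2q^3 - q^4 + q^5 - q^6
V(D6) = q - q^2 + 2q^3 - q^4 + q^5 - q^6  [14 crossings, <D> = -A^-12 + A^-8 - A^-4 + 2 - A^4 + A^8, w = +4]
why: 3 classes among 6 diagrams; unequal V(q) rules out equality


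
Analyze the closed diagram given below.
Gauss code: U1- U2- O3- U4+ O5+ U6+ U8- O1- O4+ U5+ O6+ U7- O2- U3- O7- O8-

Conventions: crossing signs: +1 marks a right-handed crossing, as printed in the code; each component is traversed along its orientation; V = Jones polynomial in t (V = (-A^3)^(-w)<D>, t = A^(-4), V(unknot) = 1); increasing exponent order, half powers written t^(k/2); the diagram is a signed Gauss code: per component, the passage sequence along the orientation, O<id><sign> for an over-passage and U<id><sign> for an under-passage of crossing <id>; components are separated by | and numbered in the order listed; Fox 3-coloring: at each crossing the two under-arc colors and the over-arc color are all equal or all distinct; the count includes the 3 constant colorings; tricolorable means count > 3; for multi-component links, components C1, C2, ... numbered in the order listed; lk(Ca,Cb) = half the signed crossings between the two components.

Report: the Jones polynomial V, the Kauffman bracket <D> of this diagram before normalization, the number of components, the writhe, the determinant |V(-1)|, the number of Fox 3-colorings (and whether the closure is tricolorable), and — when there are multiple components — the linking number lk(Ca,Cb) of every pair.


V(t) = -t^-5 + t^-4 - t^-3 + 2t^-2 - t^-1 + 2 - t
bracket: -A^-10 + 2A^-6 - A^-2 + 2A^2 - A^6 + A^10 - A^14, w = -2
1 component, writhe -2, over 8 crossings
det 9, colorings 9 of 3^8 — tricolorable
observation: |V(-1)| = 9: so tricolorable, since 3 divides 9


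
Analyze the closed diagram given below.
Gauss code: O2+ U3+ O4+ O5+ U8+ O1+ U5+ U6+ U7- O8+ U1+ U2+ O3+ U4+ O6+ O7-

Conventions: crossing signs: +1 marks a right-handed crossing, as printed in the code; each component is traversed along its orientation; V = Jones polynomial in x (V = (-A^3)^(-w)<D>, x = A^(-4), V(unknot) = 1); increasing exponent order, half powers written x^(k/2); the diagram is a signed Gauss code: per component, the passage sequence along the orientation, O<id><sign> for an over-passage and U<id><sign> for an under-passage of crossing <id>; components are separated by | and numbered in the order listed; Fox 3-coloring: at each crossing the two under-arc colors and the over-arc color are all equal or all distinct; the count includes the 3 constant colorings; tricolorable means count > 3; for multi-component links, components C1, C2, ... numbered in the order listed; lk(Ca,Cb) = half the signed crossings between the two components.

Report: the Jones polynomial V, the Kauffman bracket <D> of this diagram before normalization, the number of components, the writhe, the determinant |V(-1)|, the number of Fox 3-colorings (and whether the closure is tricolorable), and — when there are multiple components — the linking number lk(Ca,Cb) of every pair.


Jones polynomial: V(x) = x^2 + 2x^4 - 2x^5 + x^6 - 2x^7 + x^8
<D> = A^-14 - 2A^-10 + A^-6 - 2A^-2 + 2A^2 + A^10; writhe +6
components 1, writhe +6 (8 crossings)
3-colorings: 27 of 3^8, det 9 — tricolorable
note: V spans 6 powers of x: at least 6 crossings in any diagram


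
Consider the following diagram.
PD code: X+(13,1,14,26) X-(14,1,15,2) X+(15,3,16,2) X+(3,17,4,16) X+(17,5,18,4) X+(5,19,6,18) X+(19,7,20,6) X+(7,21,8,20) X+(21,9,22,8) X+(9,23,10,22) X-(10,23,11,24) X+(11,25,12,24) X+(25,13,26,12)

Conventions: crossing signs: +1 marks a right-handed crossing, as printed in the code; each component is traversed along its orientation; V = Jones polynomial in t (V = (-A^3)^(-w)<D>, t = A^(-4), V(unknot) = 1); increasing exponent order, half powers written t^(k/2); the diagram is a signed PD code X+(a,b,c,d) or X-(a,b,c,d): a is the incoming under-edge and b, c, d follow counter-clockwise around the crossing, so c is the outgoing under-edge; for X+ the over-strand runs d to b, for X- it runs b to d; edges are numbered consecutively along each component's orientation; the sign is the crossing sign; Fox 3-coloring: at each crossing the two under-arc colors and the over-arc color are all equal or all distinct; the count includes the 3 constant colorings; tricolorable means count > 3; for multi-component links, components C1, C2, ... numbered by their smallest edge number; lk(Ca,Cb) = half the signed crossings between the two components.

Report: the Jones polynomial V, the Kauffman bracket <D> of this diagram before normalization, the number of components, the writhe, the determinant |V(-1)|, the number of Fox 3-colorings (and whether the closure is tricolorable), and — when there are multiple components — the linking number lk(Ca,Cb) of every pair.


V = t^4 + t^6 - t^7 + t^8 - t^9 + t^10 - t^11 + t^12 - t^13
<D> = A^-25 - A^-21 + A^-17 - A^-13 + A^-9 - A^-5 + A^-1 - A^3 - A^11 (w = +9)
1 component over 13 crossings, w = +9
9 Fox colorings among 3^13, |V(-1)| = 9: tricolorable
why: det 9 = |V(-1)|; divisible by 3, so tricolorable


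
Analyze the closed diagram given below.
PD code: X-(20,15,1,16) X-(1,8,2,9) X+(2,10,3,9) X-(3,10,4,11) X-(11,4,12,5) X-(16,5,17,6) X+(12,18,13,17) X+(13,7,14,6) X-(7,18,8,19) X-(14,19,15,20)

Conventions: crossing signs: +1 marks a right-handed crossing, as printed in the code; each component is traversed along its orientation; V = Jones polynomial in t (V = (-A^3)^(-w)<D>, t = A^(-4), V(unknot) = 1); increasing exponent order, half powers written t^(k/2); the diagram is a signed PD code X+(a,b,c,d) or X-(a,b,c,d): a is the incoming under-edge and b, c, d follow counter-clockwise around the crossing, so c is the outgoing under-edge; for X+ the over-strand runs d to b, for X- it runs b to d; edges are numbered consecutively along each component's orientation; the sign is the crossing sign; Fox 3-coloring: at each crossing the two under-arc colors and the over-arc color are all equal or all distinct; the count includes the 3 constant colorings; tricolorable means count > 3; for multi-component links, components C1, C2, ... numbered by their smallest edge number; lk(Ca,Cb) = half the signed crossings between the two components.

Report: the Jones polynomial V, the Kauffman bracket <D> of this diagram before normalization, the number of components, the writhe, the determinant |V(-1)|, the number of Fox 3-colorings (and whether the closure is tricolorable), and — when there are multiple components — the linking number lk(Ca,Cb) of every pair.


Jones polynomial: V(t) = -t^-6 + t^-5 - t^-4 + 2t^-3 - t^-2 + t^-1
<D> = A^-8 - A^-4 + 2 - A^4 + A^8 - A^12; writhe -4
components 1, writhe -4 (10 crossings)
3-colorings: 3 of 3^10, det 7 — not tricolorable
note: |V(-1)| = 7: so not tricolorable, since 3 does not divide 7


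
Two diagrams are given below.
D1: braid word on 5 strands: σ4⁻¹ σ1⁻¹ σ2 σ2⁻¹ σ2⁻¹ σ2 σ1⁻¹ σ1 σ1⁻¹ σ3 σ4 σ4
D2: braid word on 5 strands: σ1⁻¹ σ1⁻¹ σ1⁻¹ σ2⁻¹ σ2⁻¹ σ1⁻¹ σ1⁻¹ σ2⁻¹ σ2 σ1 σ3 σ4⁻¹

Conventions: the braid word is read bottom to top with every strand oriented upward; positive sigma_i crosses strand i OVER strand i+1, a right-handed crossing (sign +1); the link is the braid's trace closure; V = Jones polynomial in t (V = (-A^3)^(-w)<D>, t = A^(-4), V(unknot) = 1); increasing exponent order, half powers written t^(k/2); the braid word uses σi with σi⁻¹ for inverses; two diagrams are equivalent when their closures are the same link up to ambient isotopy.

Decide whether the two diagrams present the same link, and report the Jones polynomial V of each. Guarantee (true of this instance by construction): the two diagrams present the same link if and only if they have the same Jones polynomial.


equivalent: no
V(D1) = t^-3 + t^-2 + t^-1 + 1  (w 0, c 12, <D> = 1 + A^4 + A^8 + A^12)
V(D2) = t^-8 - t^-7 + 2t^-6 - t^-5 + 2t^-4 + t^-2  (w -6, c 12, <D> = A^-10 + 2A^-2 - A^2 + 2A^6 - A^10 + A^14)
why: 2 classes among 2 diagrams; unequal V(t) rules out equality


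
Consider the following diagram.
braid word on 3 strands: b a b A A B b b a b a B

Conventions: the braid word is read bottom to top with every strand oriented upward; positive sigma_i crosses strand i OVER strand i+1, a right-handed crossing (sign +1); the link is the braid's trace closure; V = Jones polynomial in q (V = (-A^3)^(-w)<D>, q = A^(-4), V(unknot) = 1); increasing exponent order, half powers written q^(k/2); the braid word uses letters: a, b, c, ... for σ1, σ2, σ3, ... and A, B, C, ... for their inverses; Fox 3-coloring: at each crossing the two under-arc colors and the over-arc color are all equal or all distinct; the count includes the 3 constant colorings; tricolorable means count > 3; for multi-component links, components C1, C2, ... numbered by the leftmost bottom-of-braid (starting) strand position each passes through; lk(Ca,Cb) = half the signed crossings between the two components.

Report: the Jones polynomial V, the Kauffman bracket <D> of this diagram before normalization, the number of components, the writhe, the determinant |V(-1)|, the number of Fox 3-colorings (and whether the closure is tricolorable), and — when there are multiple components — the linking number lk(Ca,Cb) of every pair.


V = q - q^2 + 2q^3 - q^4 + q^5 - q^6
<D> = -A^-12 + A^-8 - A^-4 + 2 - A^4 + A^8 (w = +4)
1 component over 12 crossings, w = +4
3 Fox colorings among 3^12, |V(-1)| = 7: not tricolorable
why: det 7 = |V(-1)|; not divisible by 3, so not tricolorable


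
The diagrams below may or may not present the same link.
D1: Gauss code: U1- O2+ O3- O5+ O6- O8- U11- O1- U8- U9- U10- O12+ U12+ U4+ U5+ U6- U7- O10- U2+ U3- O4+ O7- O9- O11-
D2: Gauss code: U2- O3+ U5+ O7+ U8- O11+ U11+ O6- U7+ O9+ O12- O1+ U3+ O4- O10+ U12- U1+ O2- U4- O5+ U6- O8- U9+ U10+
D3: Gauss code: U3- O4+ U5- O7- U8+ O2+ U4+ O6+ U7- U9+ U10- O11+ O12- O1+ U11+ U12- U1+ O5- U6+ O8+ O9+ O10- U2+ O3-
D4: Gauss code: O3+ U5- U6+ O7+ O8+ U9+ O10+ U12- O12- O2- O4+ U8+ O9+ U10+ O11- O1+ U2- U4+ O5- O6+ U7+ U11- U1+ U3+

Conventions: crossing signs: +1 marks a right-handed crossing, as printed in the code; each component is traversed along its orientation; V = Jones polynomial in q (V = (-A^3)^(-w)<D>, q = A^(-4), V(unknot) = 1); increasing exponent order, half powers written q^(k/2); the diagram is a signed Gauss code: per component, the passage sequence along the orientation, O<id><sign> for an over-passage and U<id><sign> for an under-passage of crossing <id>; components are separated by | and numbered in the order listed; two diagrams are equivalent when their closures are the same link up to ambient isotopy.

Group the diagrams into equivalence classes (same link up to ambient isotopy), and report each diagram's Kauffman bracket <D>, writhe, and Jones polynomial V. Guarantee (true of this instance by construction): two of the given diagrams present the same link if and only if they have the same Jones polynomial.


classes: {D1} | {D2, D3} | {D4}
V(D1) = -q^-4 + q^-3 + q^-1  [12 crossings, <D> = A^-8 + 1 - A^4, w = -4]
V(D2) = q^-1 - 1 + 2q - 2q^2 + 2q^3 - 2q^4 + q^5  [12 crossings, <D> = A^-14 - 2A^-10 + 2A^-6 - 2A^-2 + 2A^2 - A^6 + A^10, w = +2]
D3 (bracket A^-14 - 2A^-10 + 2A^-6 - 2A^-2 + 2A^2 - A^6 + A^10; 12 crossings at w = +2): V = q^-1 - 1 + 2q - 2q^2 + 2q^3 - 2q^4 + q^5
V(D4) = q + q^3 - q^4  (w +4, c 12, <D> = -A^-4 + 1 + A^8)
note: 3 values of V(q) split the 4 diagrams


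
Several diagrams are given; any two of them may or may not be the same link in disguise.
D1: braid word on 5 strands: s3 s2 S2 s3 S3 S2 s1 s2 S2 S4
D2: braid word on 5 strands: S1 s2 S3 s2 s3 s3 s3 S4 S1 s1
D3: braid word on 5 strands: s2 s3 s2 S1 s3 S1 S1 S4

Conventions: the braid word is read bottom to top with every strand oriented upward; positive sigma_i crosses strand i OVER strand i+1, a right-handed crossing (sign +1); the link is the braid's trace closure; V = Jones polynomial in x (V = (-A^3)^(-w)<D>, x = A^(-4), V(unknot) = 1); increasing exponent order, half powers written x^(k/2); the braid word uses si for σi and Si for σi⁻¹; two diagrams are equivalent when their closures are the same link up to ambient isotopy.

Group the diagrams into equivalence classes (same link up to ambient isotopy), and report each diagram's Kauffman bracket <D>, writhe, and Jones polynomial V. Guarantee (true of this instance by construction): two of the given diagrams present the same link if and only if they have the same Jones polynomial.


equivalence classes: {D1} | {D2} | {D3}
D1 (bracket 1; 10 crossings at w = 0): V = 1
D2 (bracket -A^-18 + A^-14 - A^-10 + 2A^-6 - A^-2 + A^2; 10 crossings at w = +2): V = x - x^2 + 2x^3 - x^4 + x^5 - x^6
D3 (bracket -A^-12 + A^-8 - A^-4 + 3 - A^4 + A^8 - A^12; 8 crossings at w = 0): V = -x^-3 + x^-2 - x^-1 + 3 - x + x^2 - x^3
key observation: comparing 3 Jones polynomials yields 3 groups


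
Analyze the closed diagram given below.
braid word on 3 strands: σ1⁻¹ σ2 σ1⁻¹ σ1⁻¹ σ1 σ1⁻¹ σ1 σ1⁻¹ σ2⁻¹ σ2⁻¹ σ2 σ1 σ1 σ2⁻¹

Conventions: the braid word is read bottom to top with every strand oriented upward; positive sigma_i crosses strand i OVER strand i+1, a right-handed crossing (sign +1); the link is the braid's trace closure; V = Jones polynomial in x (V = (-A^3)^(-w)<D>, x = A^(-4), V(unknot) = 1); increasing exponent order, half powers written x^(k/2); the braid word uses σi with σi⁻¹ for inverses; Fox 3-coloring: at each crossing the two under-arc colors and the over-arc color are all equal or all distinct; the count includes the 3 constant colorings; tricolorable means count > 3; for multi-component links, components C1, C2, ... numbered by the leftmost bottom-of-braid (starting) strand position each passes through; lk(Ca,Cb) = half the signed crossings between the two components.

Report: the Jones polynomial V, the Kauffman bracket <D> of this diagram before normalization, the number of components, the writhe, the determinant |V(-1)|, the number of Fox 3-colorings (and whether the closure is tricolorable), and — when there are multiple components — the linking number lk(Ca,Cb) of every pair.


V(x) = -x^-5 + x^-4 - x^-3 + 2x^-2 - x^-1 + 2 - x
bracket: -A^-10 + 2A^-6 - A^-2 + 2A^2 - A^6 + A^10 - A^14, w = -2
1 component, writhe -2, over 14 crossings
det 9, colorings 9 of 3^14 — tricolorable
observation: inverse pairs cancel, leaving σ1⁻¹ σ2 σ1⁻¹ σ1⁻¹ σ2⁻¹ σ1 σ1 σ2⁻¹


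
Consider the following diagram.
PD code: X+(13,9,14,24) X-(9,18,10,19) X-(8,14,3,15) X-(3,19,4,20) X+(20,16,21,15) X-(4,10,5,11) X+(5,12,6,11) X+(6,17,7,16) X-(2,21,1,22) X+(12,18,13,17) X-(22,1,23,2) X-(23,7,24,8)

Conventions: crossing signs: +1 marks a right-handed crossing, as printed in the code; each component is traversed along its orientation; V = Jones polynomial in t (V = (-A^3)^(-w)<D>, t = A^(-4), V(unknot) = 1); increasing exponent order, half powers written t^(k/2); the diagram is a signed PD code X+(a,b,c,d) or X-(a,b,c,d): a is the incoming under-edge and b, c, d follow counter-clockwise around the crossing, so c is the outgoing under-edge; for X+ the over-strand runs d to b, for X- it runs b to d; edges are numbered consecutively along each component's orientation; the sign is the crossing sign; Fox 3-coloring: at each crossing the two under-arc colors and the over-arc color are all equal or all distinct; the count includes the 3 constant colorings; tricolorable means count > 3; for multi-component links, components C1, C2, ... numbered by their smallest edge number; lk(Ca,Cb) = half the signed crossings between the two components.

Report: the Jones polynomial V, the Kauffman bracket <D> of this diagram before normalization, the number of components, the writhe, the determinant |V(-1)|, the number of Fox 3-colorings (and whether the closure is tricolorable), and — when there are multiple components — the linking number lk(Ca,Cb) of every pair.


V = t^-5 + 2t^-3 + t^-1
<D> = A^-2 + 2A^6 + A^14 (w = -2)
3 components over 12 crossings, w = -2
lk(C1,C2): 0
lk(C1,C3) = -1
linking number lk(C2,C3) = -1
3 Fox colorings among 3^12, |V(-1)| = 4: not tricolorable
why: the 3 component pairs carry total linking -2


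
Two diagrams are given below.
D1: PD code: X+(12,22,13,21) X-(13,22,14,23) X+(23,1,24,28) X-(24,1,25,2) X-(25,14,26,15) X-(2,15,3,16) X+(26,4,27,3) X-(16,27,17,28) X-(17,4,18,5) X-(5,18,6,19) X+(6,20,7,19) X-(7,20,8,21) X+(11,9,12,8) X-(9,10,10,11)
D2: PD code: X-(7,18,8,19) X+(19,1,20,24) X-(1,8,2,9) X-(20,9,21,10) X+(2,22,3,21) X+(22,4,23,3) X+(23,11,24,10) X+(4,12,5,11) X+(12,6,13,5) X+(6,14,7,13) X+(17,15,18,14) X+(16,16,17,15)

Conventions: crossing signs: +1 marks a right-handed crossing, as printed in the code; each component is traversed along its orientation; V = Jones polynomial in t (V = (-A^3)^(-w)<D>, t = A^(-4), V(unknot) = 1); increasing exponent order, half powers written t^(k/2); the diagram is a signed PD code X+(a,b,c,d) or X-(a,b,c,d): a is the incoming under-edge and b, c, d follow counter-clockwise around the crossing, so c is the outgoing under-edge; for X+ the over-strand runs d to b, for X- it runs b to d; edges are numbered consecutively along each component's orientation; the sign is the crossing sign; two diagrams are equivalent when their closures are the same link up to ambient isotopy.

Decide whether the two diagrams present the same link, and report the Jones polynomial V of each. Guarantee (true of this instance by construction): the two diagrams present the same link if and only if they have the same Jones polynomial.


equivalent: no
D1 (bracket A^-8 - A^-4 + 2 - A^4 + A^8 - A^12; 14 crossings at w = -4): V = -t^-6 + t^-5 - t^-4 + 2t^-3 - t^-2 + t^-1
V(D2) = t + t^3 - t^4  [12 crossings, <D> = -A^2 + A^6 + A^14, w = +6]
observation: V(t) takes 2 values over 2 diagrams, fixing the grouping
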